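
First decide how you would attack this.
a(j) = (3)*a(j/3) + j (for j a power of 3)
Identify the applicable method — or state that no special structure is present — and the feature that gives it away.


Verdict: the master substitution — treat m = log base 3 of j as the new clock: one recursion step advances m by one while j scales by 3.


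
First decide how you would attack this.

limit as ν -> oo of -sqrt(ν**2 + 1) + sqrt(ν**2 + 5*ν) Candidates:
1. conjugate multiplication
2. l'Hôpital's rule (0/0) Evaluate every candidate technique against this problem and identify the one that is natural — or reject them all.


Method: conjugate multiplication — sqrt(ν**2 + 5*ν) and sqrt(ν**2 + 1) both blow up, but their difference is tame once the conjugate rationalizes it.
- conjugate multiplication — yes — fits the structure here.
- l'Hôpital's rule (0/0): the expression is a difference driving to ∞ − ∞, not a 0/0 quotient — there is no ratio for the rule to differentiate.


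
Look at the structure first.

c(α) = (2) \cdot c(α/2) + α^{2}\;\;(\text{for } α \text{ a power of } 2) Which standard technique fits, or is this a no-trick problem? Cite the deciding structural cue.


Technique: the master substitution — the argument contracts 2-fold per step: reindex α exponentially and solve the linear recurrence in the new index.


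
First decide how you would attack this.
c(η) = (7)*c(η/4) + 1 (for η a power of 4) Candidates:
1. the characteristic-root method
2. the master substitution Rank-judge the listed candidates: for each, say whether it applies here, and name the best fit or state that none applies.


Technique: the master substitution — the call at η/4 makes this multiplicative recursion; the master-style substitution converts it to additive.
- the characteristic-root method — a divided-index call is not the fixed-shift linear shape that characteristic roots solve.
- the master substitution: applies; the problem has the shape this method handles.


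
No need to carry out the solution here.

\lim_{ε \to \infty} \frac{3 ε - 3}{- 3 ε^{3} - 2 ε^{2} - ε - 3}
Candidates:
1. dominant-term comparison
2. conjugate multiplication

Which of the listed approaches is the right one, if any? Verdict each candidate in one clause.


Method: dominant-term comparison — growth-rate triage: the leading powers of ε decide the limit, everything else is noise.
- dominant-term comparison — applicable, and directly so.
- conjugate multiplication — no divergent radical difference is present for a conjugate pair to cancel.


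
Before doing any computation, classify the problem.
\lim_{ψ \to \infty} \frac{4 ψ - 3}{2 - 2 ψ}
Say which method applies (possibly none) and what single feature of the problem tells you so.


Method: dominant-term comparison — growth-rate triage: the leading powers of ψ decide the limit, everything else is noise. l'Hôpital's at-infinity variant applies to the expression viewed as a single quotient; the leading-term comparison is the direct route.


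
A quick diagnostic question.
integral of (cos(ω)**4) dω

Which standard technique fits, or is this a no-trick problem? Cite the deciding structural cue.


Method: a trigonometric identity — an even power like cos(ω)**4 flattens under the half-angle identity into first-degree cosines you can integrate directly.


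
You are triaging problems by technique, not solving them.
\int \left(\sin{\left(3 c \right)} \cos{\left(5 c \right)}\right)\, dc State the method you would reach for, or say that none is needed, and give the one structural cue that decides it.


Verdict: a trigonometric identity — cross-frequency products like \sin{\left(3 c \right)} \cos{\left(5 c \right)} are the textbook product-to-sum case — the identity converts them to directly integrable sinusoids.


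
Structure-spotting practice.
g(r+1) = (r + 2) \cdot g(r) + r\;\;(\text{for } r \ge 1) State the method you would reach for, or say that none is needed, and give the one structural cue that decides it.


Best approach: a summation factor — one step of memory with a weight r + 2 that changes as the index grows — the summation-factor construction is built for this.


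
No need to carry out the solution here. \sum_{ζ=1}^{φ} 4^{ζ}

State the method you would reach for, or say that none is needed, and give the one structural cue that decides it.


Method: the geometric series formula — the ratio of consecutive terms is the constant 4, independent of the index — a geometric sum.


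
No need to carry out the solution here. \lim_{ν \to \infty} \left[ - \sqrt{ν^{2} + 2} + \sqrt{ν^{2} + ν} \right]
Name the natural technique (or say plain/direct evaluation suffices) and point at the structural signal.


Best approach: conjugate multiplication — an infinity-minus-infinity difference with a surviving radical — multiply by the conjugate to cancel the divergence.


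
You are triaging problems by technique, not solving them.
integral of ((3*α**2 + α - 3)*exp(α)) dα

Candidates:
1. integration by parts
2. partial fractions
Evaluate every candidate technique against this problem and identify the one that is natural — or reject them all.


Technique: integration by parts — differentiate 3*α**2 + α - 3, integrate exp(α): each pass lowers the polynomial degree, so parts terminates.
- integration by parts: yes, a natural case for it.
- partial fractions: the expression is not a ratio of polynomials that decomposes further.


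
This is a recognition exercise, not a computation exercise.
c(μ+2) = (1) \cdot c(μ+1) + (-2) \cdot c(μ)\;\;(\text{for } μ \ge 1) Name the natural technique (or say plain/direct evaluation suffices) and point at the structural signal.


Verdict: the characteristic-root method — linear, homogeneous, constant coefficients: solutions of the form r^μ exist — find the roots of the characteristic polynomial.


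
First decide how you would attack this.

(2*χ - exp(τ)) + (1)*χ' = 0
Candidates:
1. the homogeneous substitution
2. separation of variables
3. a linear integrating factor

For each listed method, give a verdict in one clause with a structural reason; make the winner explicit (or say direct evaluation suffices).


Technique: a linear integrating factor — linear in the unknown with genuine forcing: multiply through by the exponential of the integrated coefficient and the left side closes into one derivative.
- the homogeneous substitution — the ratio substitution does not collapse this equation.
- separation of variables — no algebra isolates the independent variable on one side and the unknown on the other.
- a linear integrating factor — applicable, and directly so.


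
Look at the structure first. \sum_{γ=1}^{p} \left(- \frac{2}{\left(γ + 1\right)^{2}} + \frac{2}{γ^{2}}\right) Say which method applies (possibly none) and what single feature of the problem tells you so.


Best approach: telescoping — each term adds \frac{2}{γ^{2}} and subtracts the same expression advanced one index; that subtracted piece cancels against the next term's added copy — only the boundary terms survive.


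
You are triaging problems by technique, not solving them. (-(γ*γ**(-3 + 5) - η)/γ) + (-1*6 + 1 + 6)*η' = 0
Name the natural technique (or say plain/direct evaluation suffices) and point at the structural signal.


Best approach: a linear integrating factor — the unknown enters only to the first power against a nonzero forcing term — the integrating-factor template applies directly.


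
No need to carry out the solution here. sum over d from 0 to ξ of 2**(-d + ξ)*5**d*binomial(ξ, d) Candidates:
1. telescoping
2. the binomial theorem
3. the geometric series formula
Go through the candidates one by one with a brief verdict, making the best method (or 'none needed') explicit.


Method: the binomial theorem — the binomial coefficients weight matched powers of 5 and 2, which is exactly the expansion of a binomial power.
- telescoping — the terms as presented offer no neighboring cancellation — a telescoping rewrite may exist, but the displayed structure does not hand one over.
- the binomial theorem: a fit — the right tool for this form.
- the geometric series formula — consecutive terms are not related by a fixed multiplier.


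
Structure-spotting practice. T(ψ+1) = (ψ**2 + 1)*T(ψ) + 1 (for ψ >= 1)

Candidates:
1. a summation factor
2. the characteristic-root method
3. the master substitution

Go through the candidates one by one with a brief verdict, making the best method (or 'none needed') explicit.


Best approach: a summation factor — first-order, linear, moving coefficient ψ**2 + 1: the discrete analogue of an integrating factor handles it.
- a summation factor: yes — fits the structure here.
- the characteristic-root method — the coefficients change with the index, which the root method cannot absorb.
- the master substitution: the recursion shifts the index rather than dividing it.


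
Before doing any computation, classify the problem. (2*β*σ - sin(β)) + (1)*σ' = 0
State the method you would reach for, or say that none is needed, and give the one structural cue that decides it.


Diagnosis: a linear integrating factor — σ appears only to the first power with coefficient 2*β — the classic integrating-factor setup.


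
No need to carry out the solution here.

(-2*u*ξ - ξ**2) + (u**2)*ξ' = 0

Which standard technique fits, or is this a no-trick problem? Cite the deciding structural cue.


Best approach: the homogeneous substitution — scaling u and ξ together leaves the slope fixed — it depends only on ξ/u, so substitute the ratio. This doubles as a Bernoulli equation in the unknown as written; the homogeneous route needs no setup at all.


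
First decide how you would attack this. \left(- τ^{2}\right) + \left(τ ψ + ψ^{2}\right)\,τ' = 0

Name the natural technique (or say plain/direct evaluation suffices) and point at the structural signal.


Method: the homogeneous substitution — the slope is degree-zero homogeneous: the ratio substitution v = τ/ψ collapses it. With the right rearrangement (exchanging the roles of the variables where needed), this also fits a Bernoulli template; the homogeneous substitution reads the structure directly.


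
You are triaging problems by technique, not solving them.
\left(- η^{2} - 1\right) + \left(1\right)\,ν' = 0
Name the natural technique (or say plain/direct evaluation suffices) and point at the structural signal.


Verdict: no special technique — the slope is a pure function of η; integrate both sides and be done.


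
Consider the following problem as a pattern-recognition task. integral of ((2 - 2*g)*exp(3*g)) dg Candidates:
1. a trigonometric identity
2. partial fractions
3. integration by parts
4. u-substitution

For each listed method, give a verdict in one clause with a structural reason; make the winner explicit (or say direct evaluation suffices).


Technique: integration by parts — the integrand splits as 2 - 2*g times exp(3*g) — repeatedly differentiating the polynomial part kills it, which is the parts ladder.
- a trigonometric identity: no sine or cosine appears, so there is nothing for a trigonometric identity to act on.
- partial fractions: there is no rational-function structure to decompose.
- integration by parts — yes, a natural case for it.
- u-substitution: no subexpression of the integrand pairs with its own derivative as a factor — individual terms may offer their own substitutions, but any change of variable covering the whole integral would have to be constructed from outside the expression.


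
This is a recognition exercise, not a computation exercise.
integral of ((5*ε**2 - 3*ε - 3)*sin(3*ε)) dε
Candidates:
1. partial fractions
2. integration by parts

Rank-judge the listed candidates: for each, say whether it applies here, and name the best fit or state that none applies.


Technique: integration by parts — differentiate 5*ε**2 - 3*ε - 3, integrate sin(3*ε): each pass lowers the polynomial degree, so parts terminates.
- partial fractions: there is no rational-function structure to decompose.
- integration by parts: yes, a natural case for it.


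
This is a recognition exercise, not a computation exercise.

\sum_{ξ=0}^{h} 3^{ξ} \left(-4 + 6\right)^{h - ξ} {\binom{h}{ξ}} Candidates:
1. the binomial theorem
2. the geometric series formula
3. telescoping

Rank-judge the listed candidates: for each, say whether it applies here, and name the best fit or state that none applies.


Verdict: the binomial theorem — {\binom{h}{ξ}} weighting matched powers of 3 and (-4 + 6) is the expanded form of (3 + (-4 + 6))^h — fold it back up.
- the binomial theorem — applies; the problem has the shape this method handles.
- the geometric series formula — consecutive terms are not related by a fixed multiplier.
- telescoping — in the displayed form, no term reappears at a neighboring index to cancel against.


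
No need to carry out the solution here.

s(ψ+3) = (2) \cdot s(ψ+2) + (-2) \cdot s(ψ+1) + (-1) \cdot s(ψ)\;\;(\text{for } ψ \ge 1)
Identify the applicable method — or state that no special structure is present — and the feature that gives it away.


Best approach: the characteristic-root method — fixed numeric weights on consecutive terms and no forcing term added: the root method in its home territory.


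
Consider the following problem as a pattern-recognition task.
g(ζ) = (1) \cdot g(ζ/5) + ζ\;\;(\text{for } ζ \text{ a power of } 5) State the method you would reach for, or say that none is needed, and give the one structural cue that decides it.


Best approach: the master substitution — the argument contracts 5-fold per step: reindex ζ exponentially and solve the linear recurrence in the new index.


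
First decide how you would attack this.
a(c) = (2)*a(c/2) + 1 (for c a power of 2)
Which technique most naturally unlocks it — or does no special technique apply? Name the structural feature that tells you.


Verdict: the master substitution — the argument shrinks by the factor 2, so measure the index on a logarithmic scale and the recursion becomes a shift.


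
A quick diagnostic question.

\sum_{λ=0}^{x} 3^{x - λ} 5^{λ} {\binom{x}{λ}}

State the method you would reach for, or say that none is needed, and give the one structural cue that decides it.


Technique: the binomial theorem — terms weighting {\binom{x}{λ}} against matched powers of 5 and 3 reassemble into (5 + 3)^x by the binomial theorem.


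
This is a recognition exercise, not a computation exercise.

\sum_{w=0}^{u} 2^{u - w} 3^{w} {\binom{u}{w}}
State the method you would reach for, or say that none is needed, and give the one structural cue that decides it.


Best approach: the binomial theorem — the binomial coefficients weight matched powers of 3 and 2, which is exactly the expansion of a binomial power.


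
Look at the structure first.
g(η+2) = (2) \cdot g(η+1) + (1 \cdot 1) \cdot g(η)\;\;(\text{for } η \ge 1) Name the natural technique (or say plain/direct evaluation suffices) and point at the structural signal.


Verdict: the characteristic-root method — fixed numeric weights on consecutive terms and no forcing term added: the root method in its home territory.


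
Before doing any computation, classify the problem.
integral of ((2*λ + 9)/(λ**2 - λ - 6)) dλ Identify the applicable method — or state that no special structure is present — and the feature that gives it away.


Verdict: partial fractions — rational integrand, reducible denominator λ**2 - λ - 6: decompose first, integrate second.


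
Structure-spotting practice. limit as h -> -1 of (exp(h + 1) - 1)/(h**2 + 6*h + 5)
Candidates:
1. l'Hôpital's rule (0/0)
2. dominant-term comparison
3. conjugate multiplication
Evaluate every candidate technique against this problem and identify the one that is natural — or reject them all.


Method: l'Hôpital's rule (0/0) — plug in -1: top and bottom both hit zero, so differentiate each and retry. One could equally expand both pieces locally and compare leading terms; the rule does that in one stroke.
- l'Hôpital's rule (0/0): a fit — the right tool for this form.
- dominant-term comparison — this limit is not decided by comparing leading-term growth at infinity.
- conjugate multiplication — multiplying by a conjugate would not remove any indeterminacy here.


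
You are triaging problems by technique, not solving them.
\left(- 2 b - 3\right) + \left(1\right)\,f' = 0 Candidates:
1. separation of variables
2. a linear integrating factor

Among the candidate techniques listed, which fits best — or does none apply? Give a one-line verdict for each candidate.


Technique: no special technique — solved for the derivative, no f appears — this is antidifferentiation in b wearing ODE clothing.
- separation of variables: with no unknown in the slope, separating variables is a formality — the equation integrates directly.
- a linear integrating factor — with the unknown absent the integrating factor is a formality; direct integration is the working structure.


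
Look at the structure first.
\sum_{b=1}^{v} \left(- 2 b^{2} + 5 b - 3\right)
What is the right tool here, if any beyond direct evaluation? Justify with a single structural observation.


Verdict: no special technique — with only polynomial terms in b present, the classical sum-of-powers identities are all you need.


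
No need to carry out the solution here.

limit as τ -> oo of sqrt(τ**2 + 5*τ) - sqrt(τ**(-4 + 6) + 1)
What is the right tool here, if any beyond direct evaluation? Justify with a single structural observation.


Verdict: conjugate multiplication — the difference sqrt(τ**2 + 5*τ) - sqrt(τ**(-4 + 6) + 1) is an ∞ − ∞ stalemate; its conjugate partner breaks the tie.


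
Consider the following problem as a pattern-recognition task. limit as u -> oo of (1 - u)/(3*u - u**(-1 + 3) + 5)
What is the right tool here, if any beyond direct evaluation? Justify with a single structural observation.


Technique: dominant-term comparison — growth-rate triage: the leading powers of u decide the limit, everything else is noise. l'Hôpital's at-infinity variant applies to the expression viewed as a single quotient; the leading-term comparison is the direct route.


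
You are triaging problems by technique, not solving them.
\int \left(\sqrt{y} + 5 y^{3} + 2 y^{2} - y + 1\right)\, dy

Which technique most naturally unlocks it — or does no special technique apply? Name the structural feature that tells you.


Diagnosis: no special technique — a term-by-term power-rule job in y; no substitution or rearrangement earns its keep here.


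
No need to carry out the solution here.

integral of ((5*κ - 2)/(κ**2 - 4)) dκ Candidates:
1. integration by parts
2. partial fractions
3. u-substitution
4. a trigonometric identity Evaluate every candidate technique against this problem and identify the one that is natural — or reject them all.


Best approach: partial fractions — the factorization of κ**2 - 4 is the whole battle; after it, each term is a table integral.
- integration by parts: the integrand does not split as a nonconstant polynomial times an exp, sine, cosine of a linear argument, or logarithm — no polynomial-kernel parts product to differentiate one side of.
- partial fractions: applicable, and directly so.
- u-substitution: no subexpression of the integrand pairs with its own derivative as a factor — individual terms may offer their own substitutions, but any change of variable covering the whole integral would have to be constructed from outside the expression.
- a trigonometric identity — with no trigonometric functions present, identity rewriting has no target.


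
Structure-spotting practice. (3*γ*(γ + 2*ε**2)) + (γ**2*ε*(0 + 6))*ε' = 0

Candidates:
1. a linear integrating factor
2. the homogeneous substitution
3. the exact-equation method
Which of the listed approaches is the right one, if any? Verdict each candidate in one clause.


Verdict: the exact-equation method — because the two cross partials coincide, the form is conservative as written — recover its potential in (γ, ε).
- a linear integrating factor: a nonlinear term in the unknown puts this outside the integrating-factor template.
- the homogeneous substitution: rescaling both variables together changes the slope, so no ratio substitution collapses it.
- the exact-equation method: a fit — the right tool for this form.


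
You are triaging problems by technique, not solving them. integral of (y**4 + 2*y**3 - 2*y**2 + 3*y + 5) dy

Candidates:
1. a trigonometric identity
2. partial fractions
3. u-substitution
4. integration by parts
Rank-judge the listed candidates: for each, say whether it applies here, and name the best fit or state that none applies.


Best approach: no special technique — every term is a constant multiple of a power of y; term-wise power-rule integration needs no preliminary transformation.
- a trigonometric identity — no sine or cosine appears, so there is nothing for a trigonometric identity to act on.
- partial fractions: there is no rational-function structure to decompose.
- u-substitution — no substitution does more than relabel what direct integration already handles.
- integration by parts: parts would only shuffle a directly integrable integrand.


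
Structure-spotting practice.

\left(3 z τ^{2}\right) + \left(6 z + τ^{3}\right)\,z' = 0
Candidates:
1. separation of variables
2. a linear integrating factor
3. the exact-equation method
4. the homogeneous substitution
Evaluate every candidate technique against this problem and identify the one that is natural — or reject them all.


Verdict: the exact-equation method — because the two cross partials coincide, the form is conservative as written — recover its potential in (τ, z).
- separation of variables — no division isolates the independent variable from the unknown.
- a linear integrating factor — the unknown enters nonlinearly (through a power, a denominator, or a transcendental function), which the linear integrating-factor recipe cannot absorb as-is — any repair would come from a preliminary substitution, not the factor.
- the exact-equation method: a fit — the right tool for this form.
- the homogeneous substitution — solved for the derivative, the right side changes under joint scaling of the two variables.


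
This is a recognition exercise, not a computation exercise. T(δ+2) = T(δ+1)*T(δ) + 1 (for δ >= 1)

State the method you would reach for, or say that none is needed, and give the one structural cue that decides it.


Method: no special technique — the new term depends nonlinearly on the old ones, which disqualifies every superposition-based technique.


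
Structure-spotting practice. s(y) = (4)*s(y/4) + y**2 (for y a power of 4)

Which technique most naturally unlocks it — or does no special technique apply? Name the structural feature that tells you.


Verdict: the master substitution — the argument contracts 4-fold per step: reindex y exponentially and solve the linear recurrence in the new index.


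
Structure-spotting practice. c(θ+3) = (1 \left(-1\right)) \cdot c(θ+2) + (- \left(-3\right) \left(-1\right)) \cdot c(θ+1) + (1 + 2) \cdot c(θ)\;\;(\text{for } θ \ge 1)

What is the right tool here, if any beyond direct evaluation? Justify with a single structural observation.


Verdict: the characteristic-root method — every coefficient is a fixed number and the forcing is zero — substitute r^θ and read off the root equation.


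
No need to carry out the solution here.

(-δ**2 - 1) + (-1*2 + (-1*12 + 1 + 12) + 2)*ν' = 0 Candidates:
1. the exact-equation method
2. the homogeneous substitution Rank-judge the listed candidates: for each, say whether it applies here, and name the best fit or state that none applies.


Best approach: no special technique — with ν absent the equation is not coupled at all: direct integration in δ.
- the exact-equation method — no dependence on the unknown anywhere: exactness is a label without content here.
- the homogeneous substitution: the slope does not depend on the ratio of the variables alone.


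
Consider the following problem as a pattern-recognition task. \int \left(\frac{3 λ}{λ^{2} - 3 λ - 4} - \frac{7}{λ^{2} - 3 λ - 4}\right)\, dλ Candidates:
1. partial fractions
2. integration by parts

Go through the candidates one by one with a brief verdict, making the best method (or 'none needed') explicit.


Best approach: partial fractions — rational integrand, reducible denominator λ^{2} - 3 λ - 4: decompose first, integrate second.
- partial fractions: applicable, and directly so.
- integration by parts: there is no nonconstant-polynomial-times-kernel split with an exp, sine, cosine (degree-1 argument), or logarithm partner.


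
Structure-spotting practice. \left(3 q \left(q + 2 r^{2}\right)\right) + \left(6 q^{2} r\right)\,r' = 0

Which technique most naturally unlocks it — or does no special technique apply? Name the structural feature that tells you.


Method: the exact-equation method — because the two cross partials coincide, the form is conservative as written — recover its potential in (q, r).


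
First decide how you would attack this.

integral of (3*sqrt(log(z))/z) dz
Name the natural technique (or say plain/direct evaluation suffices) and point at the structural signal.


Diagnosis: u-substitution — collected, the integrand has one factor that is, up to a constant, the derivative of an inner expression the rest depends on — substitute for that inner expression.


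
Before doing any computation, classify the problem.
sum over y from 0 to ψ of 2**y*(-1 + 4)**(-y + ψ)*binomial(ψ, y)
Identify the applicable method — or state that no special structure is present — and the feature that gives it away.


Verdict: the binomial theorem — terms weighting binomial(ψ, y) against matched powers of 2 and (-1 + 4) reassemble into (2 + (-1 + 4))^ψ by the binomial theorem.


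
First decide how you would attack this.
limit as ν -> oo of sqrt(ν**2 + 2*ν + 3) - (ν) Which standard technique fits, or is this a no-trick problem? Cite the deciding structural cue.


Technique: conjugate multiplication — infinity minus infinity with a radical in play — multiply by the conjugate so the divergences of sqrt(ν**2 + 2*ν + 3) and ν annihilate.


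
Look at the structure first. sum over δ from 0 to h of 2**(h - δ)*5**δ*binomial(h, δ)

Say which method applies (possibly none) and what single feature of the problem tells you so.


Method: the binomial theorem — the binomial coefficients weight matched powers of 5 and 2, which is exactly the expansion of a binomial power.


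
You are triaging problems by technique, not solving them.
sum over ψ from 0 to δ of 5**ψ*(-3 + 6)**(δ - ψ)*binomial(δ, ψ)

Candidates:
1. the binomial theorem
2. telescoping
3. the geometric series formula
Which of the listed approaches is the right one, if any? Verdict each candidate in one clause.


Technique: the binomial theorem — the summand is term ψ of a binomial expansion in 5 and (-3 + 6); the whole sum is a single power.
- the binomial theorem: a fit — the right tool for this form.
- telescoping: writing out consecutive terms as given produces no pairwise cancellation.
- the geometric series formula: the ratio of consecutive terms depends on the index.


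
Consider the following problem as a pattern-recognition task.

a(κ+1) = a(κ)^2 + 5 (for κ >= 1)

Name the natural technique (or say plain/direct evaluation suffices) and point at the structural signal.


Method: no special technique — nonlinear feedback in the recursion rules out every root- or factor-based technique.


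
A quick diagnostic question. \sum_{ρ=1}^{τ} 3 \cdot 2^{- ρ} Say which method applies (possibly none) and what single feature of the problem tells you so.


Method: the geometric series formula — consecutive terms stand in a fixed index-free ratio — the geometric sum formula closes it.


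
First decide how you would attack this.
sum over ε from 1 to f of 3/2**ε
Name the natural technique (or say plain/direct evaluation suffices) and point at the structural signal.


Best approach: the geometric series formula — consecutive terms stand in a fixed index-free ratio — the geometric sum formula closes it.


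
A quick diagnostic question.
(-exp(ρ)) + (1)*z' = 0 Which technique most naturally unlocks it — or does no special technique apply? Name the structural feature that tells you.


Best approach: no special technique — with z absent the equation is not coupled at all: direct integration in ρ.


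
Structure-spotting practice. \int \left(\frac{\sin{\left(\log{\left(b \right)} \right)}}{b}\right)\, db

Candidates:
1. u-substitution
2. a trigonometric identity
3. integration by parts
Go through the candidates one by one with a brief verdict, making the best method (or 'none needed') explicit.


Verdict: u-substitution — viewed as a product, the integrand is a composition evaluated at \log{\left(b \right)} times (a constant multiple of) that inner expression's derivative, so u = \log{\left(b \right)} makes it elementary.
- u-substitution — applicable, and directly so.
- a trigonometric identity: no even trigonometric power and no product of distinct frequencies to rewrite.
- integration by parts: no split into a nonconstant polynomial times one of the standard kernels — exp, sine, or cosine of a linear argument, or a logarithm — applies here.


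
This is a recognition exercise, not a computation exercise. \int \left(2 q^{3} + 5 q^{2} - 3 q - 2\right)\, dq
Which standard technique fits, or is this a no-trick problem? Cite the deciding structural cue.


Method: no special technique — scan for structure and find none: constant multiples of powers of q, integrate directly.


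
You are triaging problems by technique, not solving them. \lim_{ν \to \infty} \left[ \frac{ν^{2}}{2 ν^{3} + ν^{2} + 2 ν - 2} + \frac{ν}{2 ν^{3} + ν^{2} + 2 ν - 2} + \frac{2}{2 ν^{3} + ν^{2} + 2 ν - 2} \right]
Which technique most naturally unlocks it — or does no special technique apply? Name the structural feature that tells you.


Verdict: dominant-term comparison — growth-rate triage: the leading powers of ν decide the limit, everything else is noise. Viewed as a single quotient this is an ∞/∞ form — an at-infinity application of l'Hôpital's rule would also resolve it; comparing leading growth reads the answer without differentiating.


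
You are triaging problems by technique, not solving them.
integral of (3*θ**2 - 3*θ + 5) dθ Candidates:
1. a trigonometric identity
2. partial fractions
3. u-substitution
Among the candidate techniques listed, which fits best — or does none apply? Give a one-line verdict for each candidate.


Technique: no special technique — nothing composite, nothing rational, nothing trigonometric — each constant-multiple power of θ integrates by the power rule alone.
- a trigonometric identity — there is no trigonometric structure at all — the integrand carries no sine or cosine to rewrite.
- partial fractions — the expression is not a ratio of polynomials that decomposes further.
- u-substitution — no substitution does more than relabel what direct integration already handles.


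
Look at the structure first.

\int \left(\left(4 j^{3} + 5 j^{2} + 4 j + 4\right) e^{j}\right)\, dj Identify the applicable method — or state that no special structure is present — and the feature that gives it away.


Technique: integration by parts — a polynomial factor 4 j^{3} + 5 j^{2} + 4 j + 4 multiplies e^{j}; differentiating 4 j^{3} + 5 j^{2} + 4 j + 4 lowers its degree while e^{j} integrates cleanly, so parts wins.


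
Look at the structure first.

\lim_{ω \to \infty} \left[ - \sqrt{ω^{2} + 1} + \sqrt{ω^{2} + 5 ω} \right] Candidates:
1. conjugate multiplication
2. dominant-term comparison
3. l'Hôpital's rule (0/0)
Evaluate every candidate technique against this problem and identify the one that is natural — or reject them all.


Diagnosis: conjugate multiplication — divergence minus divergence hides a finite answer — expose it by pairing \sqrt{ω^{2} + 5 ω} - \sqrt{ω^{2} + 1} with its conjugate.
- conjugate multiplication — yes, a natural case for it.
- dominant-term comparison — leading-power comparison does not apply to this form.
- l'Hôpital's rule (0/0): the expression is a difference driving to ∞ − ∞, not a 0/0 quotient — there is no ratio for the rule to differentiate.


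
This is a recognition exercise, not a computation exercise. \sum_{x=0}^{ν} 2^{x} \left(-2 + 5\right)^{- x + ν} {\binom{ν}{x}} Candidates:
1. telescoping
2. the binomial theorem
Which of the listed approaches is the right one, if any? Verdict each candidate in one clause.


Verdict: the binomial theorem — binomial coefficients against complementary powers of 2 and (-2 + 5): recognize the binomial expansion and resum.
- telescoping — the terms as presented offer no neighboring cancellation — a telescoping rewrite may exist, but the displayed structure does not hand one over.
- the binomial theorem: yes, a natural case for it.


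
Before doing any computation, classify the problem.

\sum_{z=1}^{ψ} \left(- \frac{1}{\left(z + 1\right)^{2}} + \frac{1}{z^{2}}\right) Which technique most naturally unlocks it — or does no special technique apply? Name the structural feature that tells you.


Method: telescoping — consecutive terms evaluate one function at adjacent indices (\frac{1}{z^{2}} is its current value): one term's tail is the next term's head, so the chain collapses.


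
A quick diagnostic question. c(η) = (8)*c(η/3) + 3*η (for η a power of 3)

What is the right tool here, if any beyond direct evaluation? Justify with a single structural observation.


Best approach: the master substitution — the index is divided (η/3), not shifted — substitute η = 3^m to straighten it into a shift recurrence.


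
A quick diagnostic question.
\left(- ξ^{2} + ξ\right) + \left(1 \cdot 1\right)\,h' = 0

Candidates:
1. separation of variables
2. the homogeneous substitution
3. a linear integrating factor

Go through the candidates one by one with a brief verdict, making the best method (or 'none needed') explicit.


Method: no special technique — solved for the derivative, h never appears on the right — this is a direct integration in ξ, not a differential-equations problem at heart.
- separation of variables: with no unknown in the slope, separating variables is a formality — the equation integrates directly.
- the homogeneous substitution — solved for the derivative, the right side changes under joint scaling of the two variables.
- a linear integrating factor: with the unknown absent the integrating factor is a formality; direct integration is the working structure.


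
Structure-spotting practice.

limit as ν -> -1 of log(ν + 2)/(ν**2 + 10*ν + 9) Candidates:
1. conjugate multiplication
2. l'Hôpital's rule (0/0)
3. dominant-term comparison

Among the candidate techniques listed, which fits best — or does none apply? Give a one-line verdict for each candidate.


Diagnosis: l'Hôpital's rule (0/0) — both numerator and denominator vanish at -1: the genuine 0/0 indeterminate that l'Hôpital exists for. The standard small-argument limits would also carry it; the rule is the systematic route.
- conjugate multiplication: the conjugate move applies to radical differences, which this is not.
- l'Hôpital's rule (0/0) — a fit — the right tool for this form.
- dominant-term comparison — leading-power comparison does not apply to this form.


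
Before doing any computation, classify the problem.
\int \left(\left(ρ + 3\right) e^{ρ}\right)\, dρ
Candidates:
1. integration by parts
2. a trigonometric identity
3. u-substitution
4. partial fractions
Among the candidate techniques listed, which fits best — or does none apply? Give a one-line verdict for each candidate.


Verdict: integration by parts — a polynomial ρ + 3 against the kernel e^{ρ} is the signature bounded-ladder case for integration by parts.
- integration by parts — yes, a natural case for it.
- a trigonometric identity: with no trigonometric functions present, identity rewriting has no target.
- u-substitution — no subexpression of the integrand serves as a whole-integral substitution inner — individual terms may offer their own, but none carries its derivative as a factor of the full integrand; a working change of variable would have to be constructed from outside the expression.
- partial fractions — there is no rational-function structure to decompose.


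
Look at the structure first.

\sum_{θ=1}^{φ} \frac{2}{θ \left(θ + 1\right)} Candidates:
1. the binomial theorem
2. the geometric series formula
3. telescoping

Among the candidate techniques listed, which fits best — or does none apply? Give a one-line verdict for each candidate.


Verdict: telescoping — integer-spaced poles in \frac{2}{θ \left(θ + 1\right)} are the telescoping signature in disguise.
- the binomial theorem — the terms lack the binomial-coefficient-weighted complementary-power pattern of an expansion.
- the geometric series formula — the ratio of consecutive terms depends on the index.
- telescoping: yes, a natural case for it.


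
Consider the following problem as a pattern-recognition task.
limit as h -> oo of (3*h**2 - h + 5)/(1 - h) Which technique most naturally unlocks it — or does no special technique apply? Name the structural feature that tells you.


Verdict: dominant-term comparison — at large h only the top-degree terms survive; compare the leading terms and the limit falls out. As a single quotient, the ∞/∞ shape would yield to repeated differentiation as well — the growth comparison gets there in one look.


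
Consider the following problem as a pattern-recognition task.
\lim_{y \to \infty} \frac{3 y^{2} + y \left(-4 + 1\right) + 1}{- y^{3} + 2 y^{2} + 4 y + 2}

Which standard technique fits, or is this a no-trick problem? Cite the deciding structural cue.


Best approach: dominant-term comparison — divide through by the highest power of y; every lower-order term dies and the dominant terms decide the limit. l'Hôpital's at-infinity variant applies to the expression viewed as a single quotient; the leading-term comparison is the direct route.


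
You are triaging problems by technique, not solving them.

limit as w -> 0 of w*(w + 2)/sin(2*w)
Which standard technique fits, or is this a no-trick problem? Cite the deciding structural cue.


Method: l'Hôpital's rule (0/0) — plug in 0: top and bottom both hit zero, so differentiate each and retry. One could equally expand both pieces locally and compare leading terms; the rule does that in one stroke.


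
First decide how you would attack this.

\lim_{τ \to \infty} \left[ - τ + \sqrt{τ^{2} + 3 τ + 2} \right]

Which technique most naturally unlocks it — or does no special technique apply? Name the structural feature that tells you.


Verdict: conjugate multiplication — the difference \sqrt{τ^{2} + 3 τ + 2} - τ is an ∞ − ∞ stalemate; its conjugate partner breaks the tie.


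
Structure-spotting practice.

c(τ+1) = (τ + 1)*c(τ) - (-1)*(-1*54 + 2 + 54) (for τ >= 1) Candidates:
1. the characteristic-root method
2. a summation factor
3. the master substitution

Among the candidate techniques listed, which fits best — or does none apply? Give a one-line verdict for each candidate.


Method: a summation factor — first-order, linear, moving coefficient τ + 1: the discrete analogue of an integrating factor handles it.
- the characteristic-root method — the coefficients change with the index, which the root method cannot absorb.
- a summation factor: yes, a natural case for it.
- the master substitution — the recursion shifts the index rather than dividing it.
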